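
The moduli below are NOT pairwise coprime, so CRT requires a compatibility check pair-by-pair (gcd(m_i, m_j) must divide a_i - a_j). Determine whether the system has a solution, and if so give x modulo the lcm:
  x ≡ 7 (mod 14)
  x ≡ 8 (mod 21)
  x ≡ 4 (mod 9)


Moduli 14, 21, 9 are not pairwise coprime, so CRT works modulo lcm(m_i) when all pairwise compatibility conditions hold.
Pairwise compatibility: gcd(m_i, m_j) must divide a_i - a_j for every pair.
Merge one congruence at a time:
  Start: x ≡ 7 (mod 14).
  Combine with x ≡ 8 (mod 21): gcd(14, 21) = 7, and 8 - 7 = 1 is NOT divisible by 7.
    ⇒ system is inconsistent (no integer solution).

No solution (the system is inconsistent).


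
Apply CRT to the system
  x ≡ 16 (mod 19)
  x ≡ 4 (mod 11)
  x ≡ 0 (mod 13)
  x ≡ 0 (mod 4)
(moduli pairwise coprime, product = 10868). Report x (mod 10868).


Product of moduli M = 19 · 11 · 13 · 4 = 10868.
Merge one congruence at a time:
  Start: x ≡ 16 (mod 19).
  Combine with x ≡ 4 (mod 11); new modulus lcm = 209.
    Write x = 16 + 19·t and substitute into x ≡ 4 (mod 11): 19·t ≡ 4 − 16 = -12 (mod 11).
    Reduce coefficients mod 11: 8·t ≡ 10 (mod 11).
    The inverse of 8 mod 11 is 7 (since 8·7 = 56 = 5·11 + 1), so t ≡ 7·10 = 70 ≡ 4 (mod 11).
    Then x = 16 + 19·4 = 92, valid modulo lcm(19, 11) = 209: x ≡ 92 (mod 209).
  Combine with x ≡ 0 (mod 13); new modulus lcm = 2717.
    Write x = 92 + 209·t and substitute into x ≡ 0 (mod 13): 209·t ≡ 0 − 92 = -92 (mod 13).
    Reduce coefficients mod 13: 1·t ≡ 12 (mod 13).
    So t ≡ 12 (mod 13).
    Then x = 92 + 209·12 = 2600, valid modulo lcm(209, 13) = 2717: x ≡ 2600 (mod 2717).
  Combine with x ≡ 0 (mod 4); new modulus lcm = 10868.
    Write x = 2600 + 2717·t and substitute into x ≡ 0 (mod 4): 2717·t ≡ 0 − 2600 = -2600 (mod 4).
    Reduce coefficients mod 4: 1·t ≡ 0 (mod 4).
    So t ≡ 0 (mod 4).
    Then x = 2600 + 2717·0 = 2600, valid modulo lcm(2717, 4) = 10868: x ≡ 2600 (mod 10868).
Verify against each original: 2600 mod 19 = 16, 2600 mod 11 = 4, 2600 mod 13 = 0, 2600 mod 4 = 0.

x ≡ 2600 (mod 10868).


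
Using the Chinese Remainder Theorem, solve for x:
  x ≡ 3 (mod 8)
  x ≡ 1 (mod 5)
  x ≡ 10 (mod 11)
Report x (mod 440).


Moduli 8, 5, 11 are pairwise coprime; by CRT there is a unique solution modulo M = 8 · 5 · 11 = 440.
Solve pairwise, accumulating the modulus:
  Start with x ≡ 3 (mod 8).
  Combine with x ≡ 1 (mod 5): since gcd(8, 5) = 1, we get a unique residue mod 40.
    Write x = 3 + 8·t and substitute into x ≡ 1 (mod 5): 8·t ≡ 1 − 3 = -2 (mod 5).
    Reduce coefficients mod 5: 3·t ≡ 3 (mod 5).
    The inverse of 3 mod 5 is 2 (since 3·2 = 6 = 1·5 + 1), so t ≡ 2·3 = 6 ≡ 1 (mod 5).
    Then x = 3 + 8·1 = 11, valid modulo lcm(8, 5) = 40: x ≡ 11 (mod 40).
  Combine with x ≡ 10 (mod 11): since gcd(40, 11) = 1, we get a unique residue mod 440.
    Write x = 11 + 40·t and substitute into x ≡ 10 (mod 11): 40·t ≡ 10 − 11 = -1 (mod 11).
    Reduce coefficients mod 11: 7·t ≡ 10 (mod 11).
    The inverse of 7 mod 11 is 8 (since 7·8 = 56 = 5·11 + 1), so t ≡ 8·10 = 80 ≡ 3 (mod 11).
    Then x = 11 + 40·3 = 131, valid modulo lcm(40, 11) = 440: x ≡ 131 (mod 440).
Verify: 131 mod 8 = 3 ✓, 131 mod 5 = 1 ✓, 131 mod 11 = 10 ✓.

x ≡ 131 (mod 440).


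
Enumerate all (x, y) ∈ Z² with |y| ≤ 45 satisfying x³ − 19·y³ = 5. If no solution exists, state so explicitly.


The equation is x³ - 19y³ = 5. For fixed y, x³ = 19·y³ + 5, so a solution requires the RHS to be a perfect cube.
Strategy: iterate y from -45 to 45, compute RHS = 19·y³ + 5, and check whether it is a (positive or negative) perfect cube.
Check small values of y:
  y = 0: RHS = 5 is not a perfect cube.
  y = 1: RHS = 24 is not a perfect cube.
  y = -1: RHS = -14 is not a perfect cube.
  y = 2: RHS = 157 is not a perfect cube.
  y = -2: RHS = -147 is not a perfect cube.
  y = 3: RHS = 518 is not a perfect cube.
  y = -3: RHS = -508 is not a perfect cube.
Continuing the search up to |y| = 45 finds no solutions either.
No (x, y) in the scanned range satisfies the equation.

No integer solutions with |y| ≤ 45.


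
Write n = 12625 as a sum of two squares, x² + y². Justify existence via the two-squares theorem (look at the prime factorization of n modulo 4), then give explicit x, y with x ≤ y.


Step 1: Factor n = 12625 = 5^3 · 101.
Step 2: Check the mod-4 condition on each prime factor: 5 ≡ 1 (mod 4), exponent 3; 101 ≡ 1 (mod 4), exponent 1.
All primes ≡ 3 (mod 4) appear to even exponent (or don't appear), so by the two-squares theorem n IS expressible as a sum of two squares.
Step 3: Build a representation. Group n = k² · m with k = 5 and m = 5 · 101 = 505 (a product of primes ≡ 1 (mod 4)); a representation of m scales to one of n via (k·x)² + (k·y)² = k²(x² + y²). Each prime p ≡ 1 (mod 4) is itself a sum of two squares; find a² by testing p − a² for a perfect square:
  5: 5 − 1² = 4 = 2² ⇒ 5 = 1² + 2².
  101: 101 − 1² = 100 = 10² ⇒ 101 = 1² + 10².
  Combine using the Brahmagupta–Fibonacci identity (a² + b²)(c² + d²) = (ac − bd)² + (ad + bc)² = (ac + bd)² + (ad − bc)²:
  5 · 101 = 505: from (1² + 2²)(1² + 10²), take (1·1 − 2·10, 1·10 + 2·1) = (1 − 20, 10 + 2) = (-19, 12); dropping signs (only squares matter) gives (19, 12); check 19² + 12² = 361 + 144 = 505 ✓.
  Scale by k = 5: (5·19, 5·12) = (95, 60).
Step 4: Order so x ≤ y and verify: 60² + 95² = 3600 + 9025 = 12625 = n. ✓

n = 12625 = 60² + 95² (one valid representation with x ≤ y).


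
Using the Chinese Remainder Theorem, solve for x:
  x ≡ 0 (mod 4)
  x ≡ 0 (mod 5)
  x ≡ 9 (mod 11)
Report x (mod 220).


Moduli 4, 5, 11 are pairwise coprime; by CRT there is a unique solution modulo M = 4 · 5 · 11 = 220.
Solve pairwise, accumulating the modulus:
  Start with x ≡ 0 (mod 4).
  Combine with x ≡ 0 (mod 5): since gcd(4, 5) = 1, we get a unique residue mod 20.
    Write x = 0 + 4·t and substitute into x ≡ 0 (mod 5): 4·t ≡ 0 − 0 = 0 (mod 5).
    The inverse of 4 mod 5 is 4 (since 4·4 = 16 = 3·5 + 1), so t ≡ 4·0 = 0 ≡ 0 (mod 5).
    Then x = 0 + 4·0 = 0, valid modulo lcm(4, 5) = 20: x ≡ 0 (mod 20).
  Combine with x ≡ 9 (mod 11): since gcd(20, 11) = 1, we get a unique residue mod 220.
    Write x = 0 + 20·t and substitute into x ≡ 9 (mod 11): 20·t ≡ 9 − 0 = 9 (mod 11).
    Reduce coefficients mod 11: 9·t ≡ 9 (mod 11).
    The inverse of 9 mod 11 is 5 (since 9·5 = 45 = 4·11 + 1), so t ≡ 5·9 = 45 ≡ 1 (mod 11).
    Then x = 0 + 20·1 = 20, valid modulo lcm(20, 11) = 220: x ≡ 20 (mod 220).
Verify: 20 mod 4 = 0 ✓, 20 mod 5 = 0 ✓, 20 mod 11 = 9 ✓.

x ≡ 20 (mod 220).


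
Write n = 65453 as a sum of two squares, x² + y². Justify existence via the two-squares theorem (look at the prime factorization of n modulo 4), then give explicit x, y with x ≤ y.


Step 1: Factor n = 65453 = 29 · 37 · 61.
Step 2: Check the mod-4 condition on each prime factor: 29 ≡ 1 (mod 4), exponent 1; 37 ≡ 1 (mod 4), exponent 1; 61 ≡ 1 (mod 4), exponent 1.
All primes ≡ 3 (mod 4) appear to even exponent (or don't appear), so by the two-squares theorem n IS expressible as a sum of two squares.
Step 3: Build a representation. Here n = 29 · 37 · 61 is a product of primes ≡ 1 (mod 4). Each prime p ≡ 1 (mod 4) is itself a sum of two squares; find a² by testing p − a² for a perfect square:
  29: 29 − 1² = 28, 29 − 2² = 25 = 5² ⇒ 29 = 2² + 5².
  37: 37 − 1² = 36 = 6² ⇒ 37 = 1² + 6².
  61: 61 − 1² = 60, 61 − 2² = 57, 61 − 3² = 52, 61 − 4² = 45, 61 − 5² = 36 = 6² ⇒ 61 = 5² + 6².
  Combine using the Brahmagupta–Fibonacci identity (a² + b²)(c² + d²) = (ac − bd)² + (ad + bc)² = (ac + bd)² + (ad − bc)²:
  29 · 37 = 1073: from (2² + 5²)(1² + 6²), take (2·1 − 5·6, 2·6 + 5·1) = (2 − 30, 12 + 5) = (-28, 17); dropping signs (only squares matter) gives (28, 17); check 28² + 17² = 784 + 289 = 1073 ✓.
  1073 · 61 = 65453: from (28² + 17²)(5² + 6²), take (28·5 − 17·6, 28·6 + 17·5) = (140 − 102, 168 + 85) = (38, 253); check 38² + 253² = 1444 + 64009 = 65453 ✓.
Step 4: Order so x ≤ y and verify: 38² + 253² = 1444 + 64009 = 65453 = n. ✓

n = 65453 = 38² + 253² (one valid representation with x ≤ y).


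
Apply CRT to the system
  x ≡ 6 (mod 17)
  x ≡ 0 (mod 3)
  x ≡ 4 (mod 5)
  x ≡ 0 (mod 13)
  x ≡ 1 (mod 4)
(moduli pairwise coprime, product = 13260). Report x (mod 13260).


Product of moduli M = 17 · 3 · 5 · 13 · 4 = 13260.
Merge one congruence at a time:
  Start: x ≡ 6 (mod 17).
  Combine with x ≡ 0 (mod 3); new modulus lcm = 51.
    Write x = 6 + 17·t and substitute into x ≡ 0 (mod 3): 17·t ≡ 0 − 6 = -6 (mod 3).
    Reduce coefficients mod 3: 2·t ≡ 0 (mod 3).
    The inverse of 2 mod 3 is 2 (since 2·2 = 4 = 1·3 + 1), so t ≡ 2·0 = 0 ≡ 0 (mod 3).
    Then x = 6 + 17·0 = 6, valid modulo lcm(17, 3) = 51: x ≡ 6 (mod 51).
  Combine with x ≡ 4 (mod 5); new modulus lcm = 255.
    Write x = 6 + 51·t and substitute into x ≡ 4 (mod 5): 51·t ≡ 4 − 6 = -2 (mod 5).
    Reduce coefficients mod 5: 1·t ≡ 3 (mod 5).
    So t ≡ 3 (mod 5).
    Then x = 6 + 51·3 = 159, valid modulo lcm(51, 5) = 255: x ≡ 159 (mod 255).
  Combine with x ≡ 0 (mod 13); new modulus lcm = 3315.
    Write x = 159 + 255·t and substitute into x ≡ 0 (mod 13): 255·t ≡ 0 − 159 = -159 (mod 13).
    Reduce coefficients mod 13: 8·t ≡ 10 (mod 13).
    The inverse of 8 mod 13 is 5 (since 8·5 = 40 = 3·13 + 1), so t ≡ 5·10 = 50 ≡ 11 (mod 13).
    Then x = 159 + 255·11 = 2964, valid modulo lcm(255, 13) = 3315: x ≡ 2964 (mod 3315).
  Combine with x ≡ 1 (mod 4); new modulus lcm = 13260.
    Write x = 2964 + 3315·t and substitute into x ≡ 1 (mod 4): 3315·t ≡ 1 − 2964 = -2963 (mod 4).
    Reduce coefficients mod 4: 3·t ≡ 1 (mod 4).
    The inverse of 3 mod 4 is 3 (since 3·3 = 9 = 2·4 + 1), so t ≡ 3·1 = 3 ≡ 3 (mod 4).
    Then x = 2964 + 3315·3 = 12909, valid modulo lcm(3315, 4) = 13260: x ≡ 12909 (mod 13260).
Verify against each original: 12909 mod 17 = 6, 12909 mod 3 = 0, 12909 mod 5 = 4, 12909 mod 13 = 0, 12909 mod 4 = 1.

x ≡ 12909 (mod 13260).


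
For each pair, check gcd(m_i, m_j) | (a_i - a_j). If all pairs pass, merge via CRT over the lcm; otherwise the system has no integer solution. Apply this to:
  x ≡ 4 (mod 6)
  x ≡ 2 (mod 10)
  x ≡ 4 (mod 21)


Moduli 6, 10, 21 are not pairwise coprime, so CRT works modulo lcm(m_i) when all pairwise compatibility conditions hold.
Pairwise compatibility: gcd(m_i, m_j) must divide a_i - a_j for every pair.
Merge one congruence at a time:
  Start: x ≡ 4 (mod 6).
  Combine with x ≡ 2 (mod 10): gcd(6, 10) = 2; 2 - 4 = -2, which IS divisible by 2, so compatible.
    Write x = 4 + 6·t and substitute into x ≡ 2 (mod 10): 6·t ≡ 2 − 4 = -2 (mod 10).
    Divide the congruence (and modulus) by g = 2: 3·t ≡ -1 (mod 5).
    Reduce coefficients mod 5: 3·t ≡ 4 (mod 5).
    The inverse of 3 mod 5 is 2 (since 3·2 = 6 = 1·5 + 1), so t ≡ 2·4 = 8 ≡ 3 (mod 5).
    Then x = 4 + 6·3 = 22, valid modulo lcm(6, 10) = 30: x ≡ 22 (mod 30).
  Combine with x ≡ 4 (mod 21): gcd(30, 21) = 3; 4 - 22 = -18, which IS divisible by 3, so compatible.
    Write x = 22 + 30·t and substitute into x ≡ 4 (mod 21): 30·t ≡ 4 − 22 = -18 (mod 21).
    Divide the congruence (and modulus) by g = 3: 10·t ≡ -6 (mod 7).
    Reduce coefficients mod 7: 3·t ≡ 1 (mod 7).
    The inverse of 3 mod 7 is 5 (since 3·5 = 15 = 2·7 + 1), so t ≡ 5·1 = 5 ≡ 5 (mod 7).
    Then x = 22 + 30·5 = 172, valid modulo lcm(30, 21) = 210: x ≡ 172 (mod 210).
Verify: 172 mod 6 = 4, 172 mod 10 = 2, 172 mod 21 = 4.

x ≡ 172 (mod 210).


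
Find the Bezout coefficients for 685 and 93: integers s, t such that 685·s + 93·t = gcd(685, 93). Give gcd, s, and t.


Euclidean algorithm on (685, 93) — divide until remainder is 0:
  685 = 7 · 93 + 34
  93 = 2 · 34 + 25
  34 = 1 · 25 + 9
  25 = 2 · 9 + 7
  9 = 1 · 7 + 2
  7 = 3 · 2 + 1
  2 = 2 · 1 + 0
gcd(685, 93) = 1.
Track Bezout coefficients alongside the remainders: start with r₀ = 685 = a·1 + b·0 (s = 1, t = 0) and r₁ = 93 = a·0 + b·1 (s = 0, t = 1); each new remainder r_{k+1} = r_{k-1} − q_k·r_k inherits s_{k+1} = s_{k-1} − q_k·s_k, t_{k+1} = t_{k-1} − q_k·t_k, so r_k = a·s_k + b·t_k at every step:
  q = 7: r = 34, s = 1 − 7·0 = 1, t = 0 − 7·1 = -7  (check: 685·1 + 93·(-7) = 34)
  q = 2: r = 25, s = 0 − 2·1 = -2, t = 1 − 2·(-7) = 15  (check: 685·(-2) + 93·15 = 25)
  q = 1: r = 9, s = 1 − 1·(-2) = 3, t = -7 − 1·15 = -22  (check: 685·3 + 93·(-22) = 9)
  q = 2: r = 7, s = -2 − 2·3 = -8, t = 15 − 2·(-22) = 59  (check: 685·(-8) + 93·59 = 7)
  q = 1: r = 2, s = 3 − 1·(-8) = 11, t = -22 − 1·59 = -81  (check: 685·11 + 93·(-81) = 2)
  q = 3: r = 1, s = -8 − 3·11 = -41, t = 59 − 3·(-81) = 302  (check: 685·(-41) + 93·302 = 1)
The row with r = 1 (the gcd) gives the Bezout coefficients s = -41, t = 302.
Result: 685 · (-41) + 93 · (302) = 1.

gcd(685, 93) = 1; s = -41, t = 302 (check: 685·(-41) + 93·302 = 1).


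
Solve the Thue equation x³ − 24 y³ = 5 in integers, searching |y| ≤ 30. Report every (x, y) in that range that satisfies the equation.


The equation is x³ - 24y³ = 5. For fixed y, x³ = 24·y³ + 5, so a solution requires the RHS to be a perfect cube.
Strategy: iterate y from -30 to 30, compute RHS = 24·y³ + 5, and check whether it is a (positive or negative) perfect cube.
Check small values of y:
  y = 0: RHS = 5 is not a perfect cube.
  y = 1: RHS = 29 is not a perfect cube.
  y = -1: RHS = -19 is not a perfect cube.
  y = 2: RHS = 197 is not a perfect cube.
  y = -2: RHS = -187 is not a perfect cube.
  y = 3: RHS = 653 is not a perfect cube.
  y = -3: RHS = -643 is not a perfect cube.
Continuing the search up to |y| = 30 finds no solutions either.
No (x, y) in the scanned range satisfies the equation.

No integer solutions with |y| ≤ 30.


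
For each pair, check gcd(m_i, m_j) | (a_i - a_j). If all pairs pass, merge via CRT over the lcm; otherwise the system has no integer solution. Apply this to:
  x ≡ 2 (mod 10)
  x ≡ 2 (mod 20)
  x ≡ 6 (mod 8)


Moduli 10, 20, 8 are not pairwise coprime, so CRT works modulo lcm(m_i) when all pairwise compatibility conditions hold.
Pairwise compatibility: gcd(m_i, m_j) must divide a_i - a_j for every pair.
Merge one congruence at a time:
  Start: x ≡ 2 (mod 10).
  Combine with x ≡ 2 (mod 20): gcd(10, 20) = 10; 2 - 2 = 0, which IS divisible by 10, so compatible.
    Write x = 2 + 10·t and substitute into x ≡ 2 (mod 20): 10·t ≡ 2 − 2 = 0 (mod 20).
    Divide the congruence (and modulus) by g = 10: 1·t ≡ 0 (mod 2).
    So t ≡ 0 (mod 2).
    Then x = 2 + 10·0 = 2, valid modulo lcm(10, 20) = 20: x ≡ 2 (mod 20).
  Combine with x ≡ 6 (mod 8): gcd(20, 8) = 4; 6 - 2 = 4, which IS divisible by 4, so compatible.
    Write x = 2 + 20·t and substitute into x ≡ 6 (mod 8): 20·t ≡ 6 − 2 = 4 (mod 8).
    Divide the congruence (and modulus) by g = 4: 5·t ≡ 1 (mod 2).
    Reduce coefficients mod 2: 1·t ≡ 1 (mod 2).
    So t ≡ 1 (mod 2).
    Then x = 2 + 20·1 = 22, valid modulo lcm(20, 8) = 40: x ≡ 22 (mod 40).
Verify: 22 mod 10 = 2, 22 mod 20 = 2, 22 mod 8 = 6.

x ≡ 22 (mod 40).


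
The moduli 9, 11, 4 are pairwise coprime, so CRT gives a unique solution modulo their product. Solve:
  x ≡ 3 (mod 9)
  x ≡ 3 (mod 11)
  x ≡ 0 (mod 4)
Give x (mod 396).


Moduli 9, 11, 4 are pairwise coprime; by CRT there is a unique solution modulo M = 9 · 11 · 4 = 396.
Solve pairwise, accumulating the modulus:
  Start with x ≡ 3 (mod 9).
  Combine with x ≡ 3 (mod 11): since gcd(9, 11) = 1, we get a unique residue mod 99.
    Write x = 3 + 9·t and substitute into x ≡ 3 (mod 11): 9·t ≡ 3 − 3 = 0 (mod 11).
    The inverse of 9 mod 11 is 5 (since 9·5 = 45 = 4·11 + 1), so t ≡ 5·0 = 0 ≡ 0 (mod 11).
    Then x = 3 + 9·0 = 3, valid modulo lcm(9, 11) = 99: x ≡ 3 (mod 99).
  Combine with x ≡ 0 (mod 4): since gcd(99, 4) = 1, we get a unique residue mod 396.
    Write x = 3 + 99·t and substitute into x ≡ 0 (mod 4): 99·t ≡ 0 − 3 = -3 (mod 4).
    Reduce coefficients mod 4: 3·t ≡ 1 (mod 4).
    The inverse of 3 mod 4 is 3 (since 3·3 = 9 = 2·4 + 1), so t ≡ 3·1 = 3 ≡ 3 (mod 4).
    Then x = 3 + 99·3 = 300, valid modulo lcm(99, 4) = 396: x ≡ 300 (mod 396).
Verify: 300 mod 9 = 3 ✓, 300 mod 11 = 3 ✓, 300 mod 4 = 0 ✓.

x ≡ 300 (mod 396).


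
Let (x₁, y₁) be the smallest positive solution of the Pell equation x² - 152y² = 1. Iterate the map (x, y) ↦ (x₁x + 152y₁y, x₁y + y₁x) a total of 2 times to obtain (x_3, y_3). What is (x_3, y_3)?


Step 1: Find the fundamental solution (x₁, y₁) of x² - 152y² = 1.
  Expand √152 as a continued fraction. a₀ = ⌊√152⌋ = 12; iterate m_{k+1} = d_k·a_k − m_k, d_{k+1} = (152 − m_{k+1}²)/d_k, a_{k+1} = ⌊(a₀ + m_{k+1})/d_{k+1}⌋ (starting m₀ = 0, d₀ = 1), with convergents p_k = a_k·p_{k-1} + p_{k-2}, q_k = a_k·q_{k-1} + q_{k-2} (p₋₁ = 1, q₋₁ = 0):
  k = 0: a₀ = 12; p₀/q₀ = 12/1; p₀² − 152·q₀² = 144 − 152 = -8.
  k = 1: m = 12, d = 8, a = ⌊(12 + 12)/8⌋ = 3; p/q = (3·12 + 1)/(3·1 + 0) = 37/3; p² − 152·q² = 1369 − 1368 = 1.
  The first convergent with p² − 152·q² = 1 gives the fundamental solution (x₁, y₁) = (37, 3).
Step 2: Apply the recurrence (x_{n+1}, y_{n+1}) = (x₁x_n + 152y₁y_n, x₁y_n + y₁x_n) repeatedly.
  From (x_1, y_1) = (37, 3): x_2 = 37·37 + 152·3·3 = 2737; y_2 = 37·3 + 3·37 = 222.
  From (x_2, y_2) = (2737, 222): x_3 = 37·2737 + 152·3·222 = 202501; y_3 = 37·222 + 3·2737 = 16425.
Step 3: Verify x_3² - 152·y_3² = 41006655001 - 41006655000 = 1 (should be 1). ✓

(x_1, y_1) = (37, 3); (x_3, y_3) = (202501, 16425).


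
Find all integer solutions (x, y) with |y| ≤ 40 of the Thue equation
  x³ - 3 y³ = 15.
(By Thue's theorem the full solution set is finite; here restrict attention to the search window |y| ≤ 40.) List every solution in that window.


The equation is x³ - 3y³ = 15. For fixed y, x³ = 3·y³ + 15, so a solution requires the RHS to be a perfect cube.
Strategy: iterate y from -40 to 40, compute RHS = 3·y³ + 15, and check whether it is a (positive or negative) perfect cube.
Check small values of y:
  y = 0: RHS = 15 is not a perfect cube.
  y = 1: RHS = 18 is not a perfect cube.
  y = -1: RHS = 12 is not a perfect cube.
  y = 2: RHS = 39 is not a perfect cube.
  y = -2: RHS = -9 is not a perfect cube.
  y = 3: RHS = 96 is not a perfect cube.
  y = -3: RHS = -66 is not a perfect cube.
Continuing the search up to |y| = 40 finds no solutions either.
No (x, y) in the scanned range satisfies the equation.

No integer solutions with |y| ≤ 40.


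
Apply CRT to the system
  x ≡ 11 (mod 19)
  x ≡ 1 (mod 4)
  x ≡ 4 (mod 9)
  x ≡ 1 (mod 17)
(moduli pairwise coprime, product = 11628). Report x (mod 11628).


Product of moduli M = 19 · 4 · 9 · 17 = 11628.
Merge one congruence at a time:
  Start: x ≡ 11 (mod 19).
  Combine with x ≡ 1 (mod 4); new modulus lcm = 76.
    Write x = 11 + 19·t and substitute into x ≡ 1 (mod 4): 19·t ≡ 1 − 11 = -10 (mod 4).
    Reduce coefficients mod 4: 3·t ≡ 2 (mod 4).
    The inverse of 3 mod 4 is 3 (since 3·3 = 9 = 2·4 + 1), so t ≡ 3·2 = 6 ≡ 2 (mod 4).
    Then x = 11 + 19·2 = 49, valid modulo lcm(19, 4) = 76: x ≡ 49 (mod 76).
  Combine with x ≡ 4 (mod 9); new modulus lcm = 684.
    Write x = 49 + 76·t and substitute into x ≡ 4 (mod 9): 76·t ≡ 4 − 49 = -45 (mod 9).
    Reduce coefficients mod 9: 4·t ≡ 0 (mod 9).
    The inverse of 4 mod 9 is 7 (since 4·7 = 28 = 3·9 + 1), so t ≡ 7·0 = 0 ≡ 0 (mod 9).
    Then x = 49 + 76·0 = 49, valid modulo lcm(76, 9) = 684: x ≡ 49 (mod 684).
  Combine with x ≡ 1 (mod 17); new modulus lcm = 11628.
    Write x = 49 + 684·t and substitute into x ≡ 1 (mod 17): 684·t ≡ 1 − 49 = -48 (mod 17).
    Reduce coefficients mod 17: 4·t ≡ 3 (mod 17).
    The inverse of 4 mod 17 is 13 (since 4·13 = 52 = 3·17 + 1), so t ≡ 13·3 = 39 ≡ 5 (mod 17).
    Then x = 49 + 684·5 = 3469, valid modulo lcm(684, 17) = 11628: x ≡ 3469 (mod 11628).
Verify against each original: 3469 mod 19 = 11, 3469 mod 4 = 1, 3469 mod 9 = 4, 3469 mod 17 = 1.

x ≡ 3469 (mod 11628).


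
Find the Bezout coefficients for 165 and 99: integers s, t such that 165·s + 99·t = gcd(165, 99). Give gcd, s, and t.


Euclidean algorithm on (165, 99) — divide until remainder is 0:
  165 = 1 · 99 + 66
  99 = 1 · 66 + 33
  66 = 2 · 33 + 0
gcd(165, 99) = 33.
Track Bezout coefficients alongside the remainders: start with r₀ = 165 = a·1 + b·0 (s = 1, t = 0) and r₁ = 99 = a·0 + b·1 (s = 0, t = 1); each new remainder r_{k+1} = r_{k-1} − q_k·r_k inherits s_{k+1} = s_{k-1} − q_k·s_k, t_{k+1} = t_{k-1} − q_k·t_k, so r_k = a·s_k + b·t_k at every step:
  q = 1: r = 66, s = 1 − 1·0 = 1, t = 0 − 1·1 = -1  (check: 165·1 + 99·(-1) = 66)
  q = 1: r = 33, s = 0 − 1·1 = -1, t = 1 − 1·(-1) = 2  (check: 165·(-1) + 99·2 = 33)
The row with r = 33 (the gcd) gives the Bezout coefficients s = -1, t = 2.
Result: 165 · (-1) + 99 · (2) = 33.

gcd(165, 99) = 33; s = -1, t = 2 (check: 165·(-1) + 99·2 = 33).


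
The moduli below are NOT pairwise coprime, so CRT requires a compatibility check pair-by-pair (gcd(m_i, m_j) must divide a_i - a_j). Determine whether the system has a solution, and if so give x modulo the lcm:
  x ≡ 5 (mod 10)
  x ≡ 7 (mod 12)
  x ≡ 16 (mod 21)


Moduli 10, 12, 21 are not pairwise coprime, so CRT works modulo lcm(m_i) when all pairwise compatibility conditions hold.
Pairwise compatibility: gcd(m_i, m_j) must divide a_i - a_j for every pair.
Merge one congruence at a time:
  Start: x ≡ 5 (mod 10).
  Combine with x ≡ 7 (mod 12): gcd(10, 12) = 2; 7 - 5 = 2, which IS divisible by 2, so compatible.
    Write x = 5 + 10·t and substitute into x ≡ 7 (mod 12): 10·t ≡ 7 − 5 = 2 (mod 12).
    Divide the congruence (and modulus) by g = 2: 5·t ≡ 1 (mod 6).
    The inverse of 5 mod 6 is 5 (since 5·5 = 25 = 4·6 + 1), so t ≡ 5·1 = 5 ≡ 5 (mod 6).
    Then x = 5 + 10·5 = 55, valid modulo lcm(10, 12) = 60: x ≡ 55 (mod 60).
  Combine with x ≡ 16 (mod 21): gcd(60, 21) = 3; 16 - 55 = -39, which IS divisible by 3, so compatible.
    Write x = 55 + 60·t and substitute into x ≡ 16 (mod 21): 60·t ≡ 16 − 55 = -39 (mod 21).
    Divide the congruence (and modulus) by g = 3: 20·t ≡ -13 (mod 7).
    Reduce coefficients mod 7: 6·t ≡ 1 (mod 7).
    The inverse of 6 mod 7 is 6 (since 6·6 = 36 = 5·7 + 1), so t ≡ 6·1 = 6 ≡ 6 (mod 7).
    Then x = 55 + 60·6 = 415, valid modulo lcm(60, 21) = 420: x ≡ 415 (mod 420).
Verify: 415 mod 10 = 5, 415 mod 12 = 7, 415 mod 21 = 16.

x ≡ 415 (mod 420).


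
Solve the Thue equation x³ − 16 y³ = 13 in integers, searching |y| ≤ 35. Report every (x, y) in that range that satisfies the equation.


The equation is x³ - 16y³ = 13. For fixed y, x³ = 16·y³ + 13, so a solution requires the RHS to be a perfect cube.
Strategy: iterate y from -35 to 35, compute RHS = 16·y³ + 13, and check whether it is a (positive or negative) perfect cube.
Check small values of y:
  y = 0: RHS = 13 is not a perfect cube.
  y = 1: RHS = 29 is not a perfect cube.
  y = -1: RHS = -3 is not a perfect cube.
  y = 2: RHS = 141 is not a perfect cube.
  y = -2: RHS = -115 is not a perfect cube.
  y = 3: RHS = 445 is not a perfect cube.
  y = -3: RHS = -419 is not a perfect cube.
Continuing the search up to |y| = 35 finds no solutions either.
No (x, y) in the scanned range satisfies the equation.

No integer solutions with |y| ≤ 35.


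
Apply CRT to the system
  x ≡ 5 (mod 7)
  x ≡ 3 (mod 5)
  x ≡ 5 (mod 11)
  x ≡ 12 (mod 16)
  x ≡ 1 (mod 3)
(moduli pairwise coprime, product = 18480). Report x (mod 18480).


Product of moduli M = 7 · 5 · 11 · 16 · 3 = 18480.
Merge one congruence at a time:
  Start: x ≡ 5 (mod 7).
  Combine with x ≡ 3 (mod 5); new modulus lcm = 35.
    Write x = 5 + 7·t and substitute into x ≡ 3 (mod 5): 7·t ≡ 3 − 5 = -2 (mod 5).
    Reduce coefficients mod 5: 2·t ≡ 3 (mod 5).
    The inverse of 2 mod 5 is 3 (since 2·3 = 6 = 1·5 + 1), so t ≡ 3·3 = 9 ≡ 4 (mod 5).
    Then x = 5 + 7·4 = 33, valid modulo lcm(7, 5) = 35: x ≡ 33 (mod 35).
  Combine with x ≡ 5 (mod 11); new modulus lcm = 385.
    Write x = 33 + 35·t and substitute into x ≡ 5 (mod 11): 35·t ≡ 5 − 33 = -28 (mod 11).
    Reduce coefficients mod 11: 2·t ≡ 5 (mod 11).
    The inverse of 2 mod 11 is 6 (since 2·6 = 12 = 1·11 + 1), so t ≡ 6·5 = 30 ≡ 8 (mod 11).
    Then x = 33 + 35·8 = 313, valid modulo lcm(35, 11) = 385: x ≡ 313 (mod 385).
  Combine with x ≡ 12 (mod 16); new modulus lcm = 6160.
    Write x = 313 + 385·t and substitute into x ≡ 12 (mod 16): 385·t ≡ 12 − 313 = -301 (mod 16).
    Reduce coefficients mod 16: 1·t ≡ 3 (mod 16).
    So t ≡ 3 (mod 16).
    Then x = 313 + 385·3 = 1468, valid modulo lcm(385, 16) = 6160: x ≡ 1468 (mod 6160).
  Combine with x ≡ 1 (mod 3); new modulus lcm = 18480.
    Write x = 1468 + 6160·t and substitute into x ≡ 1 (mod 3): 6160·t ≡ 1 − 1468 = -1467 (mod 3).
    Reduce coefficients mod 3: 1·t ≡ 0 (mod 3).
    So t ≡ 0 (mod 3).
    Then x = 1468 + 6160·0 = 1468, valid modulo lcm(6160, 3) = 18480: x ≡ 1468 (mod 18480).
Verify against each original: 1468 mod 7 = 5, 1468 mod 5 = 3, 1468 mod 11 = 5, 1468 mod 16 = 12, 1468 mod 3 = 1.

x ≡ 1468 (mod 18480).


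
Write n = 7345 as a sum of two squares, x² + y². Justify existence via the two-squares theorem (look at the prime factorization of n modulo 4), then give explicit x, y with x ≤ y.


Step 1: Factor n = 7345 = 5 · 13 · 113.
Step 2: Check the mod-4 condition on each prime factor: 5 ≡ 1 (mod 4), exponent 1; 13 ≡ 1 (mod 4), exponent 1; 113 ≡ 1 (mod 4), exponent 1.
All primes ≡ 3 (mod 4) appear to even exponent (or don't appear), so by the two-squares theorem n IS expressible as a sum of two squares.
Step 3: Build a representation. Here n = 5 · 13 · 113 is a product of primes ≡ 1 (mod 4). Each prime p ≡ 1 (mod 4) is itself a sum of two squares; find a² by testing p − a² for a perfect square:
  5: 5 − 1² = 4 = 2² ⇒ 5 = 1² + 2².
  13: 13 − 1² = 12, 13 − 2² = 9 = 3² ⇒ 13 = 2² + 3².
  113: 113 − 1² = 112, 113 − 2² = 109, 113 − 3² = 104, 113 − 4² = 97, 113 − 5² = 88, 113 − 6² = 77, 113 − 7² = 64 = 8² ⇒ 113 = 7² + 8².
  Combine using the Brahmagupta–Fibonacci identity (a² + b²)(c² + d²) = (ac − bd)² + (ad + bc)² = (ac + bd)² + (ad − bc)²:
  5 · 13 = 65: from (1² + 2²)(2² + 3²), take (1·2 − 2·3, 1·3 + 2·2) = (2 − 6, 3 + 4) = (-4, 7); dropping signs (only squares matter) gives (4, 7); check 4² + 7² = 16 + 49 = 65 ✓.
  65 · 113 = 7345: from (4² + 7²)(7² + 8²), take (4·7 − 7·8, 4·8 + 7·7) = (28 − 56, 32 + 49) = (-28, 81); dropping signs (only squares matter) gives (28, 81); check 28² + 81² = 784 + 6561 = 7345 ✓.
Step 4: Order so x ≤ y and verify: 28² + 81² = 784 + 6561 = 7345 = n. ✓

n = 7345 = 28² + 81² (one valid representation with x ≤ y).


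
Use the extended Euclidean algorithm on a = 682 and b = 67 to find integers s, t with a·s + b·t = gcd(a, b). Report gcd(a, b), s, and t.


Euclidean algorithm on (682, 67) — divide until remainder is 0:
  682 = 10 · 67 + 12
  67 = 5 · 12 + 7
  12 = 1 · 7 + 5
  7 = 1 · 5 + 2
  5 = 2 · 2 + 1
  2 = 2 · 1 + 0
gcd(682, 67) = 1.
Track Bezout coefficients alongside the remainders: start with r₀ = 682 = a·1 + b·0 (s = 1, t = 0) and r₁ = 67 = a·0 + b·1 (s = 0, t = 1); each new remainder r_{k+1} = r_{k-1} − q_k·r_k inherits s_{k+1} = s_{k-1} − q_k·s_k, t_{k+1} = t_{k-1} − q_k·t_k, so r_k = a·s_k + b·t_k at every step:
  q = 10: r = 12, s = 1 − 10·0 = 1, t = 0 − 10·1 = -10  (check: 682·1 + 67·(-10) = 12)
  q = 5: r = 7, s = 0 − 5·1 = -5, t = 1 − 5·(-10) = 51  (check: 682·(-5) + 67·51 = 7)
  q = 1: r = 5, s = 1 − 1·(-5) = 6, t = -10 − 1·51 = -61  (check: 682·6 + 67·(-61) = 5)
  q = 1: r = 2, s = -5 − 1·6 = -11, t = 51 − 1·(-61) = 112  (check: 682·(-11) + 67·112 = 2)
  q = 2: r = 1, s = 6 − 2·(-11) = 28, t = -61 − 2·112 = -285  (check: 682·28 + 67·(-285) = 1)
The row with r = 1 (the gcd) gives the Bezout coefficients s = 28, t = -285.
Result: 682 · (28) + 67 · (-285) = 1.

gcd(682, 67) = 1; s = 28, t = -285 (check: 682·28 + 67·(-285) = 1).


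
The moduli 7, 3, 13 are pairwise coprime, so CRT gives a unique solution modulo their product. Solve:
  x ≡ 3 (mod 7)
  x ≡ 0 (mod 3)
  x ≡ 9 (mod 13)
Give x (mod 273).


Moduli 7, 3, 13 are pairwise coprime; by CRT there is a unique solution modulo M = 7 · 3 · 13 = 273.
Solve pairwise, accumulating the modulus:
  Start with x ≡ 3 (mod 7).
  Combine with x ≡ 0 (mod 3): since gcd(7, 3) = 1, we get a unique residue mod 21.
    Write x = 3 + 7·t and substitute into x ≡ 0 (mod 3): 7·t ≡ 0 − 3 = -3 (mod 3).
    Reduce coefficients mod 3: 1·t ≡ 0 (mod 3).
    So t ≡ 0 (mod 3).
    Then x = 3 + 7·0 = 3, valid modulo lcm(7, 3) = 21: x ≡ 3 (mod 21).
  Combine with x ≡ 9 (mod 13): since gcd(21, 13) = 1, we get a unique residue mod 273.
    Write x = 3 + 21·t and substitute into x ≡ 9 (mod 13): 21·t ≡ 9 − 3 = 6 (mod 13).
    Reduce coefficients mod 13: 8·t ≡ 6 (mod 13).
    The inverse of 8 mod 13 is 5 (since 8·5 = 40 = 3·13 + 1), so t ≡ 5·6 = 30 ≡ 4 (mod 13).
    Then x = 3 + 21·4 = 87, valid modulo lcm(21, 13) = 273: x ≡ 87 (mod 273).
Verify: 87 mod 7 = 3 ✓, 87 mod 3 = 0 ✓, 87 mod 13 = 9 ✓.

x ≡ 87 (mod 273).


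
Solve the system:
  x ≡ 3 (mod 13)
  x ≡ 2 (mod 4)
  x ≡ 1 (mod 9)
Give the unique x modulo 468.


Moduli 13, 4, 9 are pairwise coprime; by CRT there is a unique solution modulo M = 13 · 4 · 9 = 468.
Solve pairwise, accumulating the modulus:
  Start with x ≡ 3 (mod 13).
  Combine with x ≡ 2 (mod 4): since gcd(13, 4) = 1, we get a unique residue mod 52.
    Write x = 3 + 13·t and substitute into x ≡ 2 (mod 4): 13·t ≡ 2 − 3 = -1 (mod 4).
    Reduce coefficients mod 4: 1·t ≡ 3 (mod 4).
    So t ≡ 3 (mod 4).
    Then x = 3 + 13·3 = 42, valid modulo lcm(13, 4) = 52: x ≡ 42 (mod 52).
  Combine with x ≡ 1 (mod 9): since gcd(52, 9) = 1, we get a unique residue mod 468.
    Write x = 42 + 52·t and substitute into x ≡ 1 (mod 9): 52·t ≡ 1 − 42 = -41 (mod 9).
    Reduce coefficients mod 9: 7·t ≡ 4 (mod 9).
    The inverse of 7 mod 9 is 4 (since 7·4 = 28 = 3·9 + 1), so t ≡ 4·4 = 16 ≡ 7 (mod 9).
    Then x = 42 + 52·7 = 406, valid modulo lcm(52, 9) = 468: x ≡ 406 (mod 468).
Verify: 406 mod 13 = 3 ✓, 406 mod 4 = 2 ✓, 406 mod 9 = 1 ✓.

x ≡ 406 (mod 468).


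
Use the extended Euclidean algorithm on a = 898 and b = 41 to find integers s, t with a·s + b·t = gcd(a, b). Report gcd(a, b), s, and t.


Euclidean algorithm on (898, 41) — divide until remainder is 0:
  898 = 21 · 41 + 37
  41 = 1 · 37 + 4
  37 = 9 · 4 + 1
  4 = 4 · 1 + 0
gcd(898, 41) = 1.
Track Bezout coefficients alongside the remainders: start with r₀ = 898 = a·1 + b·0 (s = 1, t = 0) and r₁ = 41 = a·0 + b·1 (s = 0, t = 1); each new remainder r_{k+1} = r_{k-1} − q_k·r_k inherits s_{k+1} = s_{k-1} − q_k·s_k, t_{k+1} = t_{k-1} − q_k·t_k, so r_k = a·s_k + b·t_k at every step:
  q = 21: r = 37, s = 1 − 21·0 = 1, t = 0 − 21·1 = -21  (check: 898·1 + 41·(-21) = 37)
  q = 1: r = 4, s = 0 − 1·1 = -1, t = 1 − 1·(-21) = 22  (check: 898·(-1) + 41·22 = 4)
  q = 9: r = 1, s = 1 − 9·(-1) = 10, t = -21 − 9·22 = -219  (check: 898·10 + 41·(-219) = 1)
The row with r = 1 (the gcd) gives the Bezout coefficients s = 10, t = -219.
Result: 898 · (10) + 41 · (-219) = 1.

gcd(898, 41) = 1; s = 10, t = -219 (check: 898·10 + 41·(-219) = 1).


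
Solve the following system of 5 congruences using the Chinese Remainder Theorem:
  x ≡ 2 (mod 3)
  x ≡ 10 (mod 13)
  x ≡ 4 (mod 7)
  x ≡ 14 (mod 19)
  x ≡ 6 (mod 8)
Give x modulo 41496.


Product of moduli M = 3 · 13 · 7 · 19 · 8 = 41496.
Merge one congruence at a time:
  Start: x ≡ 2 (mod 3).
  Combine with x ≡ 10 (mod 13); new modulus lcm = 39.
    Write x = 2 + 3·t and substitute into x ≡ 10 (mod 13): 3·t ≡ 10 − 2 = 8 (mod 13).
    The inverse of 3 mod 13 is 9 (since 3·9 = 27 = 2·13 + 1), so t ≡ 9·8 = 72 ≡ 7 (mod 13).
    Then x = 2 + 3·7 = 23, valid modulo lcm(3, 13) = 39: x ≡ 23 (mod 39).
  Combine with x ≡ 4 (mod 7); new modulus lcm = 273.
    Write x = 23 + 39·t and substitute into x ≡ 4 (mod 7): 39·t ≡ 4 − 23 = -19 (mod 7).
    Reduce coefficients mod 7: 4·t ≡ 2 (mod 7).
    The inverse of 4 mod 7 is 2 (since 4·2 = 8 = 1·7 + 1), so t ≡ 2·2 = 4 ≡ 4 (mod 7).
    Then x = 23 + 39·4 = 179, valid modulo lcm(39, 7) = 273: x ≡ 179 (mod 273).
  Combine with x ≡ 14 (mod 19); new modulus lcm = 5187.
    Write x = 179 + 273·t and substitute into x ≡ 14 (mod 19): 273·t ≡ 14 − 179 = -165 (mod 19).
    Reduce coefficients mod 19: 7·t ≡ 6 (mod 19).
    The inverse of 7 mod 19 is 11 (since 7·11 = 77 = 4·19 + 1), so t ≡ 11·6 = 66 ≡ 9 (mod 19).
    Then x = 179 + 273·9 = 2636, valid modulo lcm(273, 19) = 5187: x ≡ 2636 (mod 5187).
  Combine with x ≡ 6 (mod 8); new modulus lcm = 41496.
    Write x = 2636 + 5187·t and substitute into x ≡ 6 (mod 8): 5187·t ≡ 6 − 2636 = -2630 (mod 8).
    Reduce coefficients mod 8: 3·t ≡ 2 (mod 8).
    The inverse of 3 mod 8 is 3 (since 3·3 = 9 = 1·8 + 1), so t ≡ 3·2 = 6 ≡ 6 (mod 8).
    Then x = 2636 + 5187·6 = 33758, valid modulo lcm(5187, 8) = 41496: x ≡ 33758 (mod 41496).
Verify against each original: 33758 mod 3 = 2, 33758 mod 13 = 10, 33758 mod 7 = 4, 33758 mod 19 = 14, 33758 mod 8 = 6.

x ≡ 33758 (mod 41496).


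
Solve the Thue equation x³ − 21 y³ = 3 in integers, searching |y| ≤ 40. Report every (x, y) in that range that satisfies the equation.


The equation is x³ - 21y³ = 3. For fixed y, x³ = 21·y³ + 3, so a solution requires the RHS to be a perfect cube.
Strategy: iterate y from -40 to 40, compute RHS = 21·y³ + 3, and check whether it is a (positive or negative) perfect cube.
Check small values of y:
  y = 0: RHS = 3 is not a perfect cube.
  y = 1: RHS = 24 is not a perfect cube.
  y = -1: RHS = -18 is not a perfect cube.
  y = 2: RHS = 171 is not a perfect cube.
  y = -2: RHS = -165 is not a perfect cube.
  y = 3: RHS = 570 is not a perfect cube.
  y = -3: RHS = -564 is not a perfect cube.
Continuing the search up to |y| = 40 finds no solutions either.
No (x, y) in the scanned range satisfies the equation.

No integer solutions with |y| ≤ 40.


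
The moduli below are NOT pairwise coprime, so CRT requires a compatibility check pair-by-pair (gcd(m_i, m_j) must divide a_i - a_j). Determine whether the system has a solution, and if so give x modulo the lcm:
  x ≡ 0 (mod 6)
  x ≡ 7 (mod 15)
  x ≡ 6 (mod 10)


Moduli 6, 15, 10 are not pairwise coprime, so CRT works modulo lcm(m_i) when all pairwise compatibility conditions hold.
Pairwise compatibility: gcd(m_i, m_j) must divide a_i - a_j for every pair.
Merge one congruence at a time:
  Start: x ≡ 0 (mod 6).
  Combine with x ≡ 7 (mod 15): gcd(6, 15) = 3, and 7 - 0 = 7 is NOT divisible by 3.
    ⇒ system is inconsistent (no integer solution).

No solution (the system is inconsistent).


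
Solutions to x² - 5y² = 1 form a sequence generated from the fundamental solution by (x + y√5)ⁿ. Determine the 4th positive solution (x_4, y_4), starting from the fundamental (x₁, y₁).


Step 1: Find the fundamental solution (x₁, y₁) of x² - 5y² = 1.
  Expand √5 as a continued fraction. a₀ = ⌊√5⌋ = 2; iterate m_{k+1} = d_k·a_k − m_k, d_{k+1} = (5 − m_{k+1}²)/d_k, a_{k+1} = ⌊(a₀ + m_{k+1})/d_{k+1}⌋ (starting m₀ = 0, d₀ = 1), with convergents p_k = a_k·p_{k-1} + p_{k-2}, q_k = a_k·q_{k-1} + q_{k-2} (p₋₁ = 1, q₋₁ = 0):
  k = 0: a₀ = 2; p₀/q₀ = 2/1; p₀² − 5·q₀² = 4 − 5 = -1.
  k = 1: m = 2, d = 1, a = ⌊(2 + 2)/1⌋ = 4; p/q = (4·2 + 1)/(4·1 + 0) = 9/4; p² − 5·q² = 81 − 80 = 1.
  The first convergent with p² − 5·q² = 1 gives the fundamental solution (x₁, y₁) = (9, 4).
Step 2: Apply the recurrence (x_{n+1}, y_{n+1}) = (x₁x_n + 5y₁y_n, x₁y_n + y₁x_n) repeatedly.
  From (x_1, y_1) = (9, 4): x_2 = 9·9 + 5·4·4 = 161; y_2 = 9·4 + 4·9 = 72.
  From (x_2, y_2) = (161, 72): x_3 = 9·161 + 5·4·72 = 2889; y_3 = 9·72 + 4·161 = 1292.
  From (x_3, y_3) = (2889, 1292): x_4 = 9·2889 + 5·4·1292 = 51841; y_4 = 9·1292 + 4·2889 = 23184.
Step 3: Verify x_4² - 5·y_4² = 2687489281 - 2687489280 = 1 (should be 1). ✓

(x_1, y_1) = (9, 4); (x_4, y_4) = (51841, 23184).


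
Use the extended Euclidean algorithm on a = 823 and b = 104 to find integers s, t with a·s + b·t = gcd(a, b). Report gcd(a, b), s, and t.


Euclidean algorithm on (823, 104) — divide until remainder is 0:
  823 = 7 · 104 + 95
  104 = 1 · 95 + 9
  95 = 10 · 9 + 5
  9 = 1 · 5 + 4
  5 = 1 · 4 + 1
  4 = 4 · 1 + 0
gcd(823, 104) = 1.
Track Bezout coefficients alongside the remainders: start with r₀ = 823 = a·1 + b·0 (s = 1, t = 0) and r₁ = 104 = a·0 + b·1 (s = 0, t = 1); each new remainder r_{k+1} = r_{k-1} − q_k·r_k inherits s_{k+1} = s_{k-1} − q_k·s_k, t_{k+1} = t_{k-1} − q_k·t_k, so r_k = a·s_k + b·t_k at every step:
  q = 7: r = 95, s = 1 − 7·0 = 1, t = 0 − 7·1 = -7  (check: 823·1 + 104·(-7) = 95)
  q = 1: r = 9, s = 0 − 1·1 = -1, t = 1 − 1·(-7) = 8  (check: 823·(-1) + 104·8 = 9)
  q = 10: r = 5, s = 1 − 10·(-1) = 11, t = -7 − 10·8 = -87  (check: 823·11 + 104·(-87) = 5)
  q = 1: r = 4, s = -1 − 1·11 = -12, t = 8 − 1·(-87) = 95  (check: 823·(-12) + 104·95 = 4)
  q = 1: r = 1, s = 11 − 1·(-12) = 23, t = -87 − 1·95 = -182  (check: 823·23 + 104·(-182) = 1)
The row with r = 1 (the gcd) gives the Bezout coefficients s = 23, t = -182.
Result: 823 · (23) + 104 · (-182) = 1.

gcd(823, 104) = 1; s = 23, t = -182 (check: 823·23 + 104·(-182) = 1).


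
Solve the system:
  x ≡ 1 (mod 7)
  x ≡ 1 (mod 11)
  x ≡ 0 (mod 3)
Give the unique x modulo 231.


Moduli 7, 11, 3 are pairwise coprime; by CRT there is a unique solution modulo M = 7 · 11 · 3 = 231.
Solve pairwise, accumulating the modulus:
  Start with x ≡ 1 (mod 7).
  Combine with x ≡ 1 (mod 11): since gcd(7, 11) = 1, we get a unique residue mod 77.
    Write x = 1 + 7·t and substitute into x ≡ 1 (mod 11): 7·t ≡ 1 − 1 = 0 (mod 11).
    The inverse of 7 mod 11 is 8 (since 7·8 = 56 = 5·11 + 1), so t ≡ 8·0 = 0 ≡ 0 (mod 11).
    Then x = 1 + 7·0 = 1, valid modulo lcm(7, 11) = 77: x ≡ 1 (mod 77).
  Combine with x ≡ 0 (mod 3): since gcd(77, 3) = 1, we get a unique residue mod 231.
    Write x = 1 + 77·t and substitute into x ≡ 0 (mod 3): 77·t ≡ 0 − 1 = -1 (mod 3).
    Reduce coefficients mod 3: 2·t ≡ 2 (mod 3).
    The inverse of 2 mod 3 is 2 (since 2·2 = 4 = 1·3 + 1), so t ≡ 2·2 = 4 ≡ 1 (mod 3).
    Then x = 1 + 77·1 = 78, valid modulo lcm(77, 3) = 231: x ≡ 78 (mod 231).
Verify: 78 mod 7 = 1 ✓, 78 mod 11 = 1 ✓, 78 mod 3 = 0 ✓.

x ≡ 78 (mod 231).


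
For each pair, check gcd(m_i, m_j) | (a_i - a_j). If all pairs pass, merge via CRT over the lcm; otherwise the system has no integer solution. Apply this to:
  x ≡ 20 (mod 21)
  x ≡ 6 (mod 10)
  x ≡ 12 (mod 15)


Moduli 21, 10, 15 are not pairwise coprime, so CRT works modulo lcm(m_i) when all pairwise compatibility conditions hold.
Pairwise compatibility: gcd(m_i, m_j) must divide a_i - a_j for every pair.
Merge one congruence at a time:
  Start: x ≡ 20 (mod 21).
  Combine with x ≡ 6 (mod 10): gcd(21, 10) = 1; 6 - 20 = -14, which IS divisible by 1, so compatible.
    Write x = 20 + 21·t and substitute into x ≡ 6 (mod 10): 21·t ≡ 6 − 20 = -14 (mod 10).
    Reduce coefficients mod 10: 1·t ≡ 6 (mod 10).
    So t ≡ 6 (mod 10).
    Then x = 20 + 21·6 = 146, valid modulo lcm(21, 10) = 210: x ≡ 146 (mod 210).
  Combine with x ≡ 12 (mod 15): gcd(210, 15) = 15, and 12 - 146 = -134 is NOT divisible by 15.
    ⇒ system is inconsistent (no integer solution).

No solution (the system is inconsistent).
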